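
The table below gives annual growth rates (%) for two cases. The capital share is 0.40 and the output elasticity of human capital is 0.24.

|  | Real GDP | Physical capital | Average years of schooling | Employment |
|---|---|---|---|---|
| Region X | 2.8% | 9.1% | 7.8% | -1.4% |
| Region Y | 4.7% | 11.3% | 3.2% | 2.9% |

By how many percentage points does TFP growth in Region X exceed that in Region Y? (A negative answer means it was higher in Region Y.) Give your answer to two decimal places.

-0.58 percentage points

Labor's share = 1 − 0.4 − 0.24 = 0.36.
Region X: TFP = 2.8 − 3.64 − 1.872 + 0.504 = -2.208%.
Region Y: TFP = 4.7 − 4.52 − 0.768 − 1.044 = -1.632%.
Difference = -2.208 − (-1.632) = -0.576 pp.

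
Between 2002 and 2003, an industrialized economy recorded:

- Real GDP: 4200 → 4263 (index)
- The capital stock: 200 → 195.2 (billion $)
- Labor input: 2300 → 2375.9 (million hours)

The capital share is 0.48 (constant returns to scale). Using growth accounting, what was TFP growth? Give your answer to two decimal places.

0.94%

Real GDP growth = (4263 − 4200) / 4200 = 1.5%.
The capital stock growth = (195.2 − 200) / 200 = -2.4%.
Labor input growth = (2375.9 − 2300) / 2300 = 3.3%.
Labor's share = 1 − 0.48 = 0.52.
The capital stock: 0.48 × (-2.4) = -1.152 pp.
Labor input: 0.52 × 3.3 = 1.716 pp.
TFP growth = 1.5 − 0.564 = 0.936%.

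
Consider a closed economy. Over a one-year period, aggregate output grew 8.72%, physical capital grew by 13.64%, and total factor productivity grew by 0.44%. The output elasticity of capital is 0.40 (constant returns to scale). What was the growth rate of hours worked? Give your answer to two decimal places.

4.71%

Labor's share = 1 − 0.4 = 0.6.
gY = gA + 0.4×13.64 + 0.6×g.
0.6×g = 8.72 − 0.44 − 5.456 = 2.824.
g = 2.824 / 0.6 = 4.7067%.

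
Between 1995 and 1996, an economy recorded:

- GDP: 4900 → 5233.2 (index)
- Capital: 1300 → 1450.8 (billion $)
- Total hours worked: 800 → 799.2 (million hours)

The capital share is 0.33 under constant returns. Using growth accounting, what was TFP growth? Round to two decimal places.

TFP growth was 3.04%.

GDP growth = (5233.2 − 4900) / 4900 = 6.8%.
Capital growth = (1450.8 − 1300) / 1300 = 11.6%.
Total hours worked growth = (799.2 − 800) / 800 = -0.1%.
Labor's share = 1 − 0.33 = 0.67.
Capital: 0.33 × 11.6 = 3.828 pp.
Total hours worked: 0.67 × (-0.1) = -0.067 pp.
TFP growth = 6.8 − 3.761 = 3.039%.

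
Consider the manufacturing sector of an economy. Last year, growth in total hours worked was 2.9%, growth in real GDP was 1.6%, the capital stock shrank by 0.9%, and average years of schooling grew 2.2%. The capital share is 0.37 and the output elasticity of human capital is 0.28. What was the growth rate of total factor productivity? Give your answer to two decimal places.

Total factor productivity growth was 0.30%.

Labor's share = 1 − 0.37 − 0.28 = 0.35.
The capital stock: 0.37 × (-0.9) = -0.333 pp.
Average years of schooling: 0.28 × 2.2 = 0.616 pp.
Total hours worked: 0.35 × 2.9 = 1.015 pp.
TFP growth = 1.6 − 1.298 = 0.302%.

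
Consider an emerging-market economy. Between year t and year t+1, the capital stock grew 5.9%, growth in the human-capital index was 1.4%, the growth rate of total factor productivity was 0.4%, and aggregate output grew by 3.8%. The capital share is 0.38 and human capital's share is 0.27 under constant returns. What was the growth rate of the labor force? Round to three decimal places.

Labor's share = 1 − 0.38 − 0.27 = 0.35.
gY = gA + 0.38×5.9 + 0.27×1.4 + 0.35×g.
0.35×g = 3.8 − 0.4 − 2.62 = 0.78.
g = 0.78 / 0.35 = 2.22857%.

2.229%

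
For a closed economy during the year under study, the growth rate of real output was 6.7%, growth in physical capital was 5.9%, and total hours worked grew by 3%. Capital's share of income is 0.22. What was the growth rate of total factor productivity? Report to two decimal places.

3.06%

Labor's share = 1 − 0.22 = 0.78.
Physical capital: 0.22 × 5.9 = 1.298 pp.
Total hours worked: 0.78 × 3 = 2.34 pp.
TFP growth = 6.7 − 3.638 = 3.062%.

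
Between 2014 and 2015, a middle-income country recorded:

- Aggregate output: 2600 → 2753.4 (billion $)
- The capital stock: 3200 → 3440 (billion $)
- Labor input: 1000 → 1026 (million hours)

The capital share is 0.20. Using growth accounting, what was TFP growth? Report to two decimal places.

Aggregate output growth = (2753.4 − 2600) / 2600 = 5.9%.
The capital stock growth = (3440 − 3200) / 3200 = 7.5%.
Labor input growth = (1026 − 1000) / 1000 = 2.6%.
Labor's share = 1 − 0.2 = 0.8.
The capital stock: 0.2 × 7.5 = 1.5 pp.
Labor input: 0.8 × 2.6 = 2.08 pp.
TFP growth = 5.9 − 3.58 = 2.32%.

2.32%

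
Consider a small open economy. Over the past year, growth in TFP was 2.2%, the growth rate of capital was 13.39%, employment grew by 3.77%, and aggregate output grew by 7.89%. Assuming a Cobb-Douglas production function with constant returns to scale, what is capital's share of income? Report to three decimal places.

gY = gA + α·gK + (1−α)·gL, so gY − gA − gL = α(gK − gL).
7.89 − 2.2 − 3.77 = α × (13.39 − 3.77).
1.92 = 9.62 α, so α = 0.19958.

0.200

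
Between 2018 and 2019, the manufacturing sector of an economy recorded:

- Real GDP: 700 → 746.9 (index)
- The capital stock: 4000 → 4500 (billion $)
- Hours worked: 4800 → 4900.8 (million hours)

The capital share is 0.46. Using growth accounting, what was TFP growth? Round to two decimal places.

-0.18%

Real GDP growth = (746.9 − 700) / 700 = 6.7%.
The capital stock growth = (4500 − 4000) / 4000 = 12.5%.
Hours worked growth = (4900.8 − 4800) / 4800 = 2.1%.
Labor's share = 1 − 0.46 = 0.54.
The capital stock: 0.46 × 12.5 = 5.75 pp.
Hours worked: 0.54 × 2.1 = 1.134 pp.
TFP growth = 6.7 − 6.884 = -0.184%.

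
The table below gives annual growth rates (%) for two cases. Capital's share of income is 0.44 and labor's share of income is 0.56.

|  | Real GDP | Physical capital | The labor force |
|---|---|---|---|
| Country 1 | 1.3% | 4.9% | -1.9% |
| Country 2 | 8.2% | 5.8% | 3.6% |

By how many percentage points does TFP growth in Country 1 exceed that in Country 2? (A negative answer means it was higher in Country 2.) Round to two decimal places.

-3.42 percentage points

Labor's share = 1 − 0.44 = 0.56.
Country 1: TFP = 1.3 − 2.156 + 1.064 = 0.208%.
Country 2: TFP = 8.2 − 2.552 − 2.016 = 3.632%.
Difference = 0.208 − (3.632) = -3.424 pp.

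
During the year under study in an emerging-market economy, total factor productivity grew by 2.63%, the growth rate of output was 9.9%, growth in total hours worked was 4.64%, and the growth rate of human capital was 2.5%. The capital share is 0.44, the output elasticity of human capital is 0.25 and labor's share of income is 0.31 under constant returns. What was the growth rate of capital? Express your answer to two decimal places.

11.83%

Labor's share = 1 − 0.44 − 0.25 = 0.31.
gY = gA + 0.25×2.5 + 0.31×4.64 + 0.44×g.
0.44×g = 9.9 − 2.63 − 2.0634 = 5.2066.
g = 5.2066 / 0.44 = 11.8332%.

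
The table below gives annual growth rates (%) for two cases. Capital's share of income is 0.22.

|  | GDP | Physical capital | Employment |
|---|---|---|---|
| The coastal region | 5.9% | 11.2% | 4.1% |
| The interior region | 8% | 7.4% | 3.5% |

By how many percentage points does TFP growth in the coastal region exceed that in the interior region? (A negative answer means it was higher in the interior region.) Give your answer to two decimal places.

-3.40 percentage points

Labor's share = 1 − 0.22 = 0.78.
The coastal region: TFP = 5.9 − 2.464 − 3.198 = 0.238%.
The interior region: TFP = 8 − 1.628 − 2.73 = 3.642%.
Difference = 0.238 − (3.642) = -3.404 pp.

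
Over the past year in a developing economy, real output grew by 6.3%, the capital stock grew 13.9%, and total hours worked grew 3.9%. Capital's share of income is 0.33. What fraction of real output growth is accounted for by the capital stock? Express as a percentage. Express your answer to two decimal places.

The capital stock contributed 0.33 × 13.9 = 4.587 pp.
Share of growth = 4.587 / 6.3 × 100 = 72.8095%.

The capital stock accounted for 72.81% of growth.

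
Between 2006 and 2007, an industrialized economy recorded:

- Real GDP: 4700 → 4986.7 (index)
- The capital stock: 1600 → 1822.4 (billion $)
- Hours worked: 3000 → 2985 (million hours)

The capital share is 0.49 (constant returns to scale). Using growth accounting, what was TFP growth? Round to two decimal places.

-0.46%

Real GDP growth = (4986.7 − 4700) / 4700 = 6.1%.
The capital stock growth = (1822.4 − 1600) / 1600 = 13.9%.
Hours worked growth = (2985 − 3000) / 3000 = -0.5%.
Labor's share = 1 − 0.49 = 0.51.
The capital stock: 0.49 × 13.9 = 6.811 pp.
Hours worked: 0.51 × (-0.5) = -0.255 pp.
TFP growth = 6.1 − 6.556 = -0.456%.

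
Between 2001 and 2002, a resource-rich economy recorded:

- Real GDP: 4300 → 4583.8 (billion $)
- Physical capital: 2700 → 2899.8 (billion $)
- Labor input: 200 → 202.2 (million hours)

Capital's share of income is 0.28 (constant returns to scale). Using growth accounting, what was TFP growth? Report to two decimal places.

3.74%

Real GDP growth = (4583.8 − 4300) / 4300 = 6.6%.
Physical capital growth = (2899.8 − 2700) / 2700 = 7.4%.
Labor input growth = (202.2 − 200) / 200 = 1.1%.
Labor's share = 1 − 0.28 = 0.72.
Physical capital: 0.28 × 7.4 = 2.072 pp.
Labor input: 0.72 × 1.1 = 0.792 pp.
TFP growth = 6.6 − 2.864 = 3.736%.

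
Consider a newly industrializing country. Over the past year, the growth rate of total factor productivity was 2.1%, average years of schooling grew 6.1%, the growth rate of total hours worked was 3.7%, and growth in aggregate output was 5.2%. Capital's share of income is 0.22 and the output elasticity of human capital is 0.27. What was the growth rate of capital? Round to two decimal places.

Labor's share = 1 − 0.22 − 0.27 = 0.51.
gY = gA + 0.27×6.1 + 0.51×3.7 + 0.22×g.
0.22×g = 5.2 − 2.1 − 3.534 = -0.434.
g = -0.434 / 0.22 = -1.9727%.

-1.97%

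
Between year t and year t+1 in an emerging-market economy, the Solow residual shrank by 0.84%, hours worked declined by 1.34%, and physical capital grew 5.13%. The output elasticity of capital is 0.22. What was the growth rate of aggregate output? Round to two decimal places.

Labor's share = 1 − 0.22 = 0.78.
Physical capital: 0.22 × 5.13 = 1.1286 pp.
Hours worked: 0.78 × (-1.34) = -1.0452 pp.
Output growth = -0.84 + 0.0834 = -0.7566%.

-0.76%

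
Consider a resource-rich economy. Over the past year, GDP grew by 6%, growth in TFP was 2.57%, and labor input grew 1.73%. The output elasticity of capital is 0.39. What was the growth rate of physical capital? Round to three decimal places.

Physical capital growth was 6.089%.

Labor's share = 1 − 0.39 = 0.61.
gY = gA + 0.61×1.73 + 0.39×g.
0.39×g = 6 − 2.57 − 1.0553 = 2.3747.
g = 2.3747 / 0.39 = 6.08897%.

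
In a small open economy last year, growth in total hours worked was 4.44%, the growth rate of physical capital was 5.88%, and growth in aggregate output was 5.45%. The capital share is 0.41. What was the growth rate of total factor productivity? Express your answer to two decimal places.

0.42%

Labor's share = 1 − 0.41 = 0.59.
Physical capital: 0.41 × 5.88 = 2.4108 pp.
Total hours worked: 0.59 × 4.44 = 2.6196 pp.
TFP growth = 5.45 − 5.0304 = 0.4196%.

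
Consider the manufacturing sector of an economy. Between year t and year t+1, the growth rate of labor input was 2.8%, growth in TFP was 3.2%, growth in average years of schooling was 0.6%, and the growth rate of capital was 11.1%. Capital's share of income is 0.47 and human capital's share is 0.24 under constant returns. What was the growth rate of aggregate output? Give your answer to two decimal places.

Labor's share = 1 − 0.47 − 0.24 = 0.29.
Capital: 0.47 × 11.1 = 5.217 pp.
Average years of schooling: 0.24 × 0.6 = 0.144 pp.
Labor input: 0.29 × 2.8 = 0.812 pp.
Output growth = 3.2 + 6.173 = 9.373%.

9.37%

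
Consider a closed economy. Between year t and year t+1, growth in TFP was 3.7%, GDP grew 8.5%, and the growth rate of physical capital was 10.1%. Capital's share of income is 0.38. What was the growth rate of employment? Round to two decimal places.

Labor's share = 1 − 0.38 = 0.62.
gY = gA + 0.38×10.1 + 0.62×g.
0.62×g = 8.5 − 3.7 − 3.838 = 0.962.
g = 0.962 / 0.62 = 1.5516%.

1.55%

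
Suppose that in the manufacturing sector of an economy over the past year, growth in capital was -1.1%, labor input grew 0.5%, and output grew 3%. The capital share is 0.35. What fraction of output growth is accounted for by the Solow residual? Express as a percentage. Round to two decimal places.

The Solow residual accounted for 102.00% of growth.

Labor's share = 1 − 0.35 = 0.65.
Capital: 0.35 × (-1.1) = -0.385 pp.
Labor input: 0.65 × 0.5 = 0.325 pp.
TFP growth = 3 + 0.06 = 3.06%.
TFP share of growth = 3.06 / 3 × 100 = 102%.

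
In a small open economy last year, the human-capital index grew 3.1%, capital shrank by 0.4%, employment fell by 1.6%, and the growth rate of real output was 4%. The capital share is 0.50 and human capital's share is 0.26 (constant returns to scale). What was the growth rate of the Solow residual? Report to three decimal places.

Labor's share = 1 − 0.5 − 0.26 = 0.24.
Capital: 0.5 × (-0.4) = -0.2 pp.
The human-capital index: 0.26 × 3.1 = 0.806 pp.
Employment: 0.24 × (-1.6) = -0.384 pp.
TFP growth = 4 − 0.222 = 3.778%.

The Solow residual grew 3.778%.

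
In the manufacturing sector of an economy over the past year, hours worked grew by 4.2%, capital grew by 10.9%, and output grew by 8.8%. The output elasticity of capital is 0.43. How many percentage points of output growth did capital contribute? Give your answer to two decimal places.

4.69 percentage points

Contribution = share × growth = 0.43 × 10.9 = 4.687 pp.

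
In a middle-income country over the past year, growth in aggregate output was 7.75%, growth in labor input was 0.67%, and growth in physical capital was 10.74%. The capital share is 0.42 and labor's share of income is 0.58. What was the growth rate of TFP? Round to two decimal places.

2.85%

Labor's share = 1 − 0.42 = 0.58.
Physical capital: 0.42 × 10.74 = 4.5108 pp.
Labor input: 0.58 × 0.67 = 0.3886 pp.
TFP growth = 7.75 − 4.8994 = 2.8506%.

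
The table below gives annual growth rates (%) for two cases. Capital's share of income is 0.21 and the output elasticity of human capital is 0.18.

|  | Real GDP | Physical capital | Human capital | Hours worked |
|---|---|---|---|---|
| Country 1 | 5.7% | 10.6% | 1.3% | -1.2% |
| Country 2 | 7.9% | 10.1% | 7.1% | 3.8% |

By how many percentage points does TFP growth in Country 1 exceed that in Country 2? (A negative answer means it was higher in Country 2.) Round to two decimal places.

1.79 percentage points

Labor's share = 1 − 0.21 − 0.18 = 0.61.
Country 1: TFP = 5.7 − 2.226 − 0.234 + 0.732 = 3.972%.
Country 2: TFP = 7.9 − 2.121 − 1.278 − 2.318 = 2.183%.
Difference = 3.972 − (2.183) = 1.789 pp.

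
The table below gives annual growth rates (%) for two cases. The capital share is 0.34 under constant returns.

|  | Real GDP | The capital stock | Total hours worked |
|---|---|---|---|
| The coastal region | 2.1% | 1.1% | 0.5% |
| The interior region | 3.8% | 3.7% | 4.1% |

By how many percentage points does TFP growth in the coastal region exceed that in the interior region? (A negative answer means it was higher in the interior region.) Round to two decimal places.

Labor's share = 1 − 0.34 = 0.66.
The coastal region: TFP = 2.1 − 0.374 − 0.33 = 1.396%.
The interior region: TFP = 3.8 − 1.258 − 2.706 = -0.164%.
Difference = 1.396 − (-0.164) = 1.56 pp.

1.56 percentage points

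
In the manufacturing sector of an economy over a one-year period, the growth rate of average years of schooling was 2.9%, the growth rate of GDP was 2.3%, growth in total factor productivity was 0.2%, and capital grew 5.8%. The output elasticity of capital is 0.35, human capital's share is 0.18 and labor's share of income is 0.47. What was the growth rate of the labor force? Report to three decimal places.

Labor's share = 1 − 0.35 − 0.18 = 0.47.
gY = gA + 0.35×5.8 + 0.18×2.9 + 0.47×g.
0.47×g = 2.3 − 0.2 − 2.552 = -0.452.
g = -0.452 / 0.47 = -0.9617%.

-0.962%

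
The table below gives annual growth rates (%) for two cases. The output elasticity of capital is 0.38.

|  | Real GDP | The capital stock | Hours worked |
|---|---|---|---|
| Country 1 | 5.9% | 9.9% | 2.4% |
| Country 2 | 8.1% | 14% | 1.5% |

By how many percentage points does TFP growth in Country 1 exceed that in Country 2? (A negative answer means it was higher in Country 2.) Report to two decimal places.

Labor's share = 1 − 0.38 = 0.62.
Country 1: TFP = 5.9 − 3.762 − 1.488 = 0.65%.
Country 2: TFP = 8.1 − 5.32 − 0.93 = 1.85%.
Difference = 0.65 − (1.85) = -1.2 pp.

-1.20 percentage points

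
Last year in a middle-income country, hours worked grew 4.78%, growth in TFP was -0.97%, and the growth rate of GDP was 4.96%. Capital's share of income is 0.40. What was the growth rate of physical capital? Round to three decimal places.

Physical capital grew 7.655%.

Labor's share = 1 − 0.4 = 0.6.
gY = gA + 0.6×4.78 + 0.4×g.
0.4×g = 4.96 + 0.97 − 2.868 = 3.062.
g = 3.062 / 0.4 = 7.655%.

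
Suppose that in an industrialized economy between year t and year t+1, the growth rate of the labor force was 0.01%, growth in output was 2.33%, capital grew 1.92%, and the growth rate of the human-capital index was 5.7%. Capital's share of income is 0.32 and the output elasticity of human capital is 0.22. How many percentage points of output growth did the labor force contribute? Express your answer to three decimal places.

Labor's share = 1 − 0.32 − 0.22 = 0.46.
Contribution = share × growth = 0.46 × 0.01 = 0.0046 pp.

0.005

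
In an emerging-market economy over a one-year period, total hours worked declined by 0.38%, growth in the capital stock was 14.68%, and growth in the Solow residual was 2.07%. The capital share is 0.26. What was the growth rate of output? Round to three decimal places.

Labor's share = 1 − 0.26 = 0.74.
The capital stock: 0.26 × 14.68 = 3.8168 pp.
Total hours worked: 0.74 × (-0.38) = -0.2812 pp.
Output growth = 2.07 + 3.5356 = 5.6056%.

Output growth was 5.606%.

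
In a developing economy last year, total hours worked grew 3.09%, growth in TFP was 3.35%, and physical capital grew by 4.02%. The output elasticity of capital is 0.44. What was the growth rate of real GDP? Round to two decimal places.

Real GDP grew 6.85%.

Labor's share = 1 − 0.44 = 0.56.
Physical capital: 0.44 × 4.02 = 1.7688 pp.
Total hours worked: 0.56 × 3.09 = 1.7304 pp.
Output growth = 3.35 + 3.4992 = 6.8492%.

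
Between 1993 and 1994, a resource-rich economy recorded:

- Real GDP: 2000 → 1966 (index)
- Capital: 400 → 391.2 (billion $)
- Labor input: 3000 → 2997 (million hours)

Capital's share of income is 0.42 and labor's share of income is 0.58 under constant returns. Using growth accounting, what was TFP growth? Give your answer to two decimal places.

Real GDP growth = (1966 − 2000) / 2000 = -1.7%.
Capital growth = (391.2 − 400) / 400 = -2.2%.
Labor input growth = (2997 − 3000) / 3000 = -0.1%.
Labor's share = 1 − 0.42 = 0.58.
Capital: 0.42 × (-2.2) = -0.924 pp.
Labor input: 0.58 × (-0.1) = -0.058 pp.
TFP growth = -1.7 + 0.982 = -0.718%.

-0.72%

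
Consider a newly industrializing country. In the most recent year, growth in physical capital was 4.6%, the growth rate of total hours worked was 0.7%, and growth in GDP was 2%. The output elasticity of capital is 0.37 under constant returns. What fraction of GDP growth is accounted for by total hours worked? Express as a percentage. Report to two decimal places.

Labor's share = 1 − 0.37 = 0.63.
Total hours worked contributed 0.63 × 0.7 = 0.441 pp.
Share of growth = 0.441 / 2 × 100 = 22.05%.

Total hours worked accounted for 22.05% of growth.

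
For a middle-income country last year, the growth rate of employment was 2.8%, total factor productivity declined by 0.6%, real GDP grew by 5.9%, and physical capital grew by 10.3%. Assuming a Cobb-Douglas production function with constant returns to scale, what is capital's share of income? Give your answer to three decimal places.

α = 0.493

gY = gA + α·gK + (1−α)·gL, so gY − gA − gL = α(gK − gL).
5.9 + 0.6 − 2.8 = α × (10.3 − 2.8).
3.7 = 7.5 α, so α = 0.49333.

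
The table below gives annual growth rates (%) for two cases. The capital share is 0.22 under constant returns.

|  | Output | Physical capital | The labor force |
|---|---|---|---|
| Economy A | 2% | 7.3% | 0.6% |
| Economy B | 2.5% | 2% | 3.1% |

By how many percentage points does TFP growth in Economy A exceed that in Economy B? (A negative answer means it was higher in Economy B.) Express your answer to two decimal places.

0.28 percentage points

Labor's share = 1 − 0.22 = 0.78.
Economy A: TFP = 2 − 1.606 − 0.468 = -0.074%.
Economy B: TFP = 2.5 − 0.44 − 2.418 = -0.358%.
Difference = -0.074 − (-0.358) = 0.284 pp.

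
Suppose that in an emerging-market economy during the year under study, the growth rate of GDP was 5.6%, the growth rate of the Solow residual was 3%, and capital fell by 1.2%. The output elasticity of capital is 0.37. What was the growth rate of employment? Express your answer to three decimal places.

4.832%

Labor's share = 1 − 0.37 = 0.63.
gY = gA + 0.37×(-1.2) + 0.63×g.
0.63×g = 5.6 − 3 + 0.444 = 3.044.
g = 3.044 / 0.63 = 4.83175%.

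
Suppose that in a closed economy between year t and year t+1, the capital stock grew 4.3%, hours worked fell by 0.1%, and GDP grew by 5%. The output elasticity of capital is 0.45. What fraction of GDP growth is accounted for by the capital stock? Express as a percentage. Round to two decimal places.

The capital stock contributed 0.45 × 4.3 = 1.935 pp.
Share of growth = 1.935 / 5 × 100 = 38.7%.

38.70%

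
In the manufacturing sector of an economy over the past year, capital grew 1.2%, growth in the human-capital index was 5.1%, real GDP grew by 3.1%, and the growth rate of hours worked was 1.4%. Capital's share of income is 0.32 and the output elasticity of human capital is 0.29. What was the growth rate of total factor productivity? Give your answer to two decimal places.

Labor's share = 1 − 0.32 − 0.29 = 0.39.
Capital: 0.32 × 1.2 = 0.384 pp.
The human-capital index: 0.29 × 5.1 = 1.479 pp.
Hours worked: 0.39 × 1.4 = 0.546 pp.
TFP growth = 3.1 − 2.409 = 0.691%.

Total factor productivity grew 0.69%.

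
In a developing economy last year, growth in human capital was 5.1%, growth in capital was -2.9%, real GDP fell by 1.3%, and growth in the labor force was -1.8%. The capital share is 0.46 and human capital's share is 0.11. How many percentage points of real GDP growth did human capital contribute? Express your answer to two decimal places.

0.56

Contribution = share × growth = 0.11 × 5.1 = 0.561 pp.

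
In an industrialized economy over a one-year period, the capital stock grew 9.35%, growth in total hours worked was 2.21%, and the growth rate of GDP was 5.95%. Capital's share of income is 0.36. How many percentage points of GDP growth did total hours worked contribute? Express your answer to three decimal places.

1.414

Labor's share = 1 − 0.36 = 0.64.
Contribution = share × growth = 0.64 × 2.21 = 1.4144 pp.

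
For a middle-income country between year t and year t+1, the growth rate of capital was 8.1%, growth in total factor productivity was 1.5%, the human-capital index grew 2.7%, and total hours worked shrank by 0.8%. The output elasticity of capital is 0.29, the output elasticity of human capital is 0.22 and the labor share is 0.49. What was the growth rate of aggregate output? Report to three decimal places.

Aggregate output growth was 4.051%.

Labor's share = 1 − 0.29 − 0.22 = 0.49.
Capital: 0.29 × 8.1 = 2.349 pp.
The human-capital index: 0.22 × 2.7 = 0.594 pp.
Total hours worked: 0.49 × (-0.8) = -0.392 pp.
Output growth = 1.5 + 2.551 = 4.051%.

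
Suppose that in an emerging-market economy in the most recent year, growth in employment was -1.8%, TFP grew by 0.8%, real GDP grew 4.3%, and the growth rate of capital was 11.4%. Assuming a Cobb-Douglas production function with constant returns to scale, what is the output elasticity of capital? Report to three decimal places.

0.402

gY = gA + α·gK + (1−α)·gL, so gY − gA − gL = α(gK − gL).
4.3 − 0.8 + 1.8 = α × (11.4 − (-1.8)).
5.3 = 13.2 α, so α = 0.40152.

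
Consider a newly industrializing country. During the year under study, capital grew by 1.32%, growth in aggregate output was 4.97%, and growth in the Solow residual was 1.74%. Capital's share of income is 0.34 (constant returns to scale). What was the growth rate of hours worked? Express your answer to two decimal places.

4.21%

Labor's share = 1 − 0.34 = 0.66.
gY = gA + 0.34×1.32 + 0.66×g.
0.66×g = 4.97 − 1.74 − 0.4488 = 2.7812.
g = 2.7812 / 0.66 = 4.2139%.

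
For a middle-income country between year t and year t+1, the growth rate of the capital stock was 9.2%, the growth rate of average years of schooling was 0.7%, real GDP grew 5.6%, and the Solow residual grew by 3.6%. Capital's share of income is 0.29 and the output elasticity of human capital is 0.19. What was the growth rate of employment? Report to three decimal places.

-1.540%

Labor's share = 1 − 0.29 − 0.19 = 0.52.
gY = gA + 0.29×9.2 + 0.19×0.7 + 0.52×g.
0.52×g = 5.6 − 3.6 − 2.801 = -0.801.
g = -0.801 / 0.52 = -1.54038%.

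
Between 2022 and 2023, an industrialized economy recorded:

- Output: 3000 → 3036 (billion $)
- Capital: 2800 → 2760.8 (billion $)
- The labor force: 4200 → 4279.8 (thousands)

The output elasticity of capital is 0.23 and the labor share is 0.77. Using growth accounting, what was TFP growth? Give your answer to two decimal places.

Output growth = (3036 − 3000) / 3000 = 1.2%.
Capital growth = (2760.8 − 2800) / 2800 = -1.4%.
The labor force growth = (4279.8 − 4200) / 4200 = 1.9%.
Labor's share = 1 − 0.23 = 0.77.
Capital: 0.23 × (-1.4) = -0.322 pp.
The labor force: 0.77 × 1.9 = 1.463 pp.
TFP growth = 1.2 − 1.141 = 0.059%.

0.06%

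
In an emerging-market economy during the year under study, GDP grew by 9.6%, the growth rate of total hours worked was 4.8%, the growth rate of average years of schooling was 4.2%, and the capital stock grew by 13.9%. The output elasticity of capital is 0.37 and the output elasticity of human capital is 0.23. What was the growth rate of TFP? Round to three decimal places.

Labor's share = 1 − 0.37 − 0.23 = 0.4.
The capital stock: 0.37 × 13.9 = 5.143 pp.
Average years of schooling: 0.23 × 4.2 = 0.966 pp.
Total hours worked: 0.4 × 4.8 = 1.92 pp.
TFP growth = 9.6 − 8.029 = 1.571%.

1.571%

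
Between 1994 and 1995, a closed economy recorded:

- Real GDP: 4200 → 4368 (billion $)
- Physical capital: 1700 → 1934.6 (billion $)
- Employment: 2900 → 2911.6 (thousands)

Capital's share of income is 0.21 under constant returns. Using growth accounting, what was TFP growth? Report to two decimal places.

Real GDP growth = (4368 − 4200) / 4200 = 4%.
Physical capital growth = (1934.6 − 1700) / 1700 = 13.8%.
Employment growth = (2911.6 − 2900) / 2900 = 0.4%.
Labor's share = 1 − 0.21 = 0.79.
Physical capital: 0.21 × 13.8 = 2.898 pp.
Employment: 0.79 × 0.4 = 0.316 pp.
TFP growth = 4 − 3.214 = 0.786%.

0.79%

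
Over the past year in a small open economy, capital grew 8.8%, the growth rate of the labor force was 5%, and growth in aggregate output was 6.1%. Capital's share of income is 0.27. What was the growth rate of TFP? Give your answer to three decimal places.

TFP growth was 0.074%.

Labor's share = 1 − 0.27 = 0.73.
Capital: 0.27 × 8.8 = 2.376 pp.
The labor force: 0.73 × 5 = 3.65 pp.
TFP growth = 6.1 − 6.026 = 0.074%.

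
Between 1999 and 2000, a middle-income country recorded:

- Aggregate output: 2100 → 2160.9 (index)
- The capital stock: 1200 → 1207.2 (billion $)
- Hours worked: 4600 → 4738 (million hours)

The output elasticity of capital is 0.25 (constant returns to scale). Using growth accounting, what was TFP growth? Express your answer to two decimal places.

0.50%

Aggregate output growth = (2160.9 − 2100) / 2100 = 2.9%.
The capital stock growth = (1207.2 − 1200) / 1200 = 0.6%.
Hours worked growth = (4738 − 4600) / 4600 = 3%.
Labor's share = 1 − 0.25 = 0.75.
The capital stock: 0.25 × 0.6 = 0.15 pp.
Hours worked: 0.75 × 3 = 2.25 pp.
TFP growth = 2.9 − 2.4 = 0.5%.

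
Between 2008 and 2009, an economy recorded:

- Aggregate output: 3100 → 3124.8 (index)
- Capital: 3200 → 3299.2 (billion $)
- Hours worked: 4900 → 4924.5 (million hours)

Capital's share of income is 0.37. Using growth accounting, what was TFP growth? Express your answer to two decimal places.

-0.66%

Aggregate output growth = (3124.8 − 3100) / 3100 = 0.8%.
Capital growth = (3299.2 − 3200) / 3200 = 3.1%.
Hours worked growth = (4924.5 − 4900) / 4900 = 0.5%.
Labor's share = 1 − 0.37 = 0.63.
Capital: 0.37 × 3.1 = 1.147 pp.
Hours worked: 0.63 × 0.5 = 0.315 pp.
TFP growth = 0.8 − 1.462 = -0.662%.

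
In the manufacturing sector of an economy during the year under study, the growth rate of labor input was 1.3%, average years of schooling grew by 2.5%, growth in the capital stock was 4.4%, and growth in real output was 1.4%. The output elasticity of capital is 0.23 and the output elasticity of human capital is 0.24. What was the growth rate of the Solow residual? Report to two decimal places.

-0.90%

Labor's share = 1 − 0.23 − 0.24 = 0.53.
The capital stock: 0.23 × 4.4 = 1.012 pp.
Average years of schooling: 0.24 × 2.5 = 0.6 pp.
Labor input: 0.53 × 1.3 = 0.689 pp.
TFP growth = 1.4 − 2.301 = -0.901%.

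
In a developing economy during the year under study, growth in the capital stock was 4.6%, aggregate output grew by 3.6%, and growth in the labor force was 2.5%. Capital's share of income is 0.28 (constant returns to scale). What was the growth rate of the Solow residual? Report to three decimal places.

Labor's share = 1 − 0.28 = 0.72.
The capital stock: 0.28 × 4.6 = 1.288 pp.
The labor force: 0.72 × 2.5 = 1.8 pp.
TFP growth = 3.6 − 3.088 = 0.512%.

0.512%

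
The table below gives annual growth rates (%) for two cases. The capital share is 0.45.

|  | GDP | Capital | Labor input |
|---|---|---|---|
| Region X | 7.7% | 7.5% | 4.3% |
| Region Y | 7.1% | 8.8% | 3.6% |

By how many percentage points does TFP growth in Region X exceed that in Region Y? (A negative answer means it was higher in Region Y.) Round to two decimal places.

0.80 percentage points

Labor's share = 1 − 0.45 = 0.55.
Region X: TFP = 7.7 − 3.375 − 2.365 = 1.96%.
Region Y: TFP = 7.1 − 3.96 − 1.98 = 1.16%.
Difference = 1.96 − (1.16) = 0.8 pp.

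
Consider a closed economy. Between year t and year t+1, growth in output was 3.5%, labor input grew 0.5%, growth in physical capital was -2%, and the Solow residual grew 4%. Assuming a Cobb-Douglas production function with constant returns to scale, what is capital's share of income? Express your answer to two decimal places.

gY = gA + α·gK + (1−α)·gL, so gY − gA − gL = α(gK − gL).
3.5 − 4 − 0.5 = α × (-2 − 0.5).
-1 = -2.5 α, so α = 0.4.

α = 0.40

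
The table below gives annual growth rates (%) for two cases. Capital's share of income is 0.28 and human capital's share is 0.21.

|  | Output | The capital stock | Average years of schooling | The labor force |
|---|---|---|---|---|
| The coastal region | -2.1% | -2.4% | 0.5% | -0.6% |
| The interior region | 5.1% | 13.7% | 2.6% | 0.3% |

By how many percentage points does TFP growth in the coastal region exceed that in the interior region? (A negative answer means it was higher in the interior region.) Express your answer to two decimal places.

-1.79 percentage points

Labor's share = 1 − 0.28 − 0.21 = 0.51.
The coastal region: TFP = -2.1 + 0.672 − 0.105 + 0.306 = -1.227%.
The interior region: TFP = 5.1 − 3.836 − 0.546 − 0.153 = 0.565%.
Difference = -1.227 − (0.565) = -1.792 pp.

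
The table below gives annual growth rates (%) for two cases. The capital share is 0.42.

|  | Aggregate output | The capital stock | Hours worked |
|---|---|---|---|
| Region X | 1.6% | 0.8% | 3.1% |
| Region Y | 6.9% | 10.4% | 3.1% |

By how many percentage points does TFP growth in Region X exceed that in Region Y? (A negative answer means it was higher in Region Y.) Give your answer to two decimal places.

-1.27 percentage points

Labor's share = 1 − 0.42 = 0.58.
Region X: TFP = 1.6 − 0.336 − 1.798 = -0.534%.
Region Y: TFP = 6.9 − 4.368 − 1.798 = 0.734%.
Difference = -0.534 − (0.734) = -1.268 pp.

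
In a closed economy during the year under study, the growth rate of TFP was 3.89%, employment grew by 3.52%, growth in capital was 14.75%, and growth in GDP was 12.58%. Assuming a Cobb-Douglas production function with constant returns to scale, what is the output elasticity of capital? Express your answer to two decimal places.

gY = gA + α·gK + (1−α)·gL, so gY − gA − gL = α(gK − gL).
12.58 − 3.89 − 3.52 = α × (14.75 − 3.52).
5.17 = 11.23 α, so α = 0.4604.

0.46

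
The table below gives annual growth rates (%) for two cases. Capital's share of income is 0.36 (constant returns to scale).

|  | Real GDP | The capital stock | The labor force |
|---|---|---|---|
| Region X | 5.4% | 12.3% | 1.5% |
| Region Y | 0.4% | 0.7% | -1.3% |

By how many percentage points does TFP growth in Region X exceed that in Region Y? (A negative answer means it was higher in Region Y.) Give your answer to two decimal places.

Labor's share = 1 − 0.36 = 0.64.
Region X: TFP = 5.4 − 4.428 − 0.96 = 0.012%.
Region Y: TFP = 0.4 − 0.252 + 0.832 = 0.98%.
Difference = 0.012 − (0.98) = -0.968 pp.

-0.97 percentage points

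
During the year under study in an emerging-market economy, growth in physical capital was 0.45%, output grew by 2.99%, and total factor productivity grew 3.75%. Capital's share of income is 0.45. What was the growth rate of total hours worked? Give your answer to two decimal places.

-1.75%

Labor's share = 1 − 0.45 = 0.55.
gY = gA + 0.45×0.45 + 0.55×g.
0.55×g = 2.99 − 3.75 − 0.2025 = -0.9625.
g = -0.9625 / 0.55 = -1.75%.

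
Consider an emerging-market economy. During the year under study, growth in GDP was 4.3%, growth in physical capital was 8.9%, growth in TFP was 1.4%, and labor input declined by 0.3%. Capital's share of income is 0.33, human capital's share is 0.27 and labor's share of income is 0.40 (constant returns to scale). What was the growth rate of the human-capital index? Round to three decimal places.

0.307%

Labor's share = 1 − 0.33 − 0.27 = 0.4.
gY = gA + 0.33×8.9 + 0.4×(-0.3) + 0.27×g.
0.27×g = 4.3 − 1.4 − 2.817 = 0.083.
g = 0.083 / 0.27 = 0.30741%.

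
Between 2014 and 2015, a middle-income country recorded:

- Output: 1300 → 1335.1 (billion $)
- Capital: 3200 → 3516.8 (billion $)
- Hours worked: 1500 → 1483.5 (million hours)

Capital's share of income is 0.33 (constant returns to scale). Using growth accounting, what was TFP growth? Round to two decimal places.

0.17%

Output growth = (1335.1 − 1300) / 1300 = 2.7%.
Capital growth = (3516.8 − 3200) / 3200 = 9.9%.
Hours worked growth = (1483.5 − 1500) / 1500 = -1.1%.
Labor's share = 1 − 0.33 = 0.67.
Capital: 0.33 × 9.9 = 3.267 pp.
Hours worked: 0.67 × (-1.1) = -0.737 pp.
TFP growth = 2.7 − 2.53 = 0.17%.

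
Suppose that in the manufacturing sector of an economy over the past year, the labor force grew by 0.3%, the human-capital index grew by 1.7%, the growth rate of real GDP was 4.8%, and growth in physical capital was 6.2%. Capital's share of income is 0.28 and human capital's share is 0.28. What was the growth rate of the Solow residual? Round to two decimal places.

Labor's share = 1 − 0.28 − 0.28 = 0.44.
Physical capital: 0.28 × 6.2 = 1.736 pp.
The human-capital index: 0.28 × 1.7 = 0.476 pp.
The labor force: 0.44 × 0.3 = 0.132 pp.
TFP growth = 4.8 − 2.344 = 2.456%.

The Solow residual grew 2.46%.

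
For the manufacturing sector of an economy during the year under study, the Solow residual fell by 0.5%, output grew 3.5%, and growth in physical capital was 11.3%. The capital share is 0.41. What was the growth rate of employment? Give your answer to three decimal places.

-1.073%

Labor's share = 1 − 0.41 = 0.59.
gY = gA + 0.41×11.3 + 0.59×g.
0.59×g = 3.5 + 0.5 − 4.633 = -0.633.
g = -0.633 / 0.59 = -1.07288%.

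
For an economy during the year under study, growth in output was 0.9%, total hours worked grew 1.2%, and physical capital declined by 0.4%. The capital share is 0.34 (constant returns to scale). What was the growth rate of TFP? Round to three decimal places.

0.244%

Labor's share = 1 − 0.34 = 0.66.
Physical capital: 0.34 × (-0.4) = -0.136 pp.
Total hours worked: 0.66 × 1.2 = 0.792 pp.
TFP growth = 0.9 − 0.656 = 0.244%.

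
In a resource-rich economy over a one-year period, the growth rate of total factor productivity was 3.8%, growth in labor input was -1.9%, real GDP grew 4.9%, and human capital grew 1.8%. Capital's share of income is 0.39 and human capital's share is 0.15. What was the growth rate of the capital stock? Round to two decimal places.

The capital stock grew 4.37%.

Labor's share = 1 − 0.39 − 0.15 = 0.46.
gY = gA + 0.15×1.8 + 0.46×(-1.9) + 0.39×g.
0.39×g = 4.9 − 3.8 + 0.604 = 1.704.
g = 1.704 / 0.39 = 4.3692%.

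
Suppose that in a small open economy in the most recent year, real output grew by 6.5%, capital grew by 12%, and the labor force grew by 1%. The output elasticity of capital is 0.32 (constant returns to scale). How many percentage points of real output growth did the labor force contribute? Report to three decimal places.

Labor's share = 1 − 0.32 = 0.68.
Contribution = share × growth = 0.68 × 1 = 0.68 pp.

0.680 percentage points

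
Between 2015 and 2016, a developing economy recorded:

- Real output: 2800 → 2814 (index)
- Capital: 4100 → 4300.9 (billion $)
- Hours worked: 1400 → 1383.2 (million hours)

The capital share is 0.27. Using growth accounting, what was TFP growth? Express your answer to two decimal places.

Real output growth = (2814 − 2800) / 2800 = 0.5%.
Capital growth = (4300.9 − 4100) / 4100 = 4.9%.
Hours worked growth = (1383.2 − 1400) / 1400 = -1.2%.
Labor's share = 1 − 0.27 = 0.73.
Capital: 0.27 × 4.9 = 1.323 pp.
Hours worked: 0.73 × (-1.2) = -0.876 pp.
TFP growth = 0.5 − 0.447 = 0.053%.

TFP growth was 0.05%.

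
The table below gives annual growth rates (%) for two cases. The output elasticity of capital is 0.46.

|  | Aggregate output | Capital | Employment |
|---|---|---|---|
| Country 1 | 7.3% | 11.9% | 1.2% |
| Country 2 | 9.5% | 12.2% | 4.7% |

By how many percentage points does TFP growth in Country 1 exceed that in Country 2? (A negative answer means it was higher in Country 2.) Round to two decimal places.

Labor's share = 1 − 0.46 = 0.54.
Country 1: TFP = 7.3 − 5.474 − 0.648 = 1.178%.
Country 2: TFP = 9.5 − 5.612 − 2.538 = 1.35%.
Difference = 1.178 − (1.35) = -0.172 pp.

-0.17 percentage points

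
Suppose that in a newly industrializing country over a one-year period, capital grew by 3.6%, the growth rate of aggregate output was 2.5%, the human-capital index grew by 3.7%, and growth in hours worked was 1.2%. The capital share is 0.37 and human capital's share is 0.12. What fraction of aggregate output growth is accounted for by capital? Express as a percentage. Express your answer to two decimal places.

Capital accounted for 53.28% of growth.

Capital contributed 0.37 × 3.6 = 1.332 pp.
Share of growth = 1.332 / 2.5 × 100 = 53.28%.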